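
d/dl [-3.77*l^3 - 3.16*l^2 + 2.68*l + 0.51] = -11.31*l^2 - 6.32*l + 2.68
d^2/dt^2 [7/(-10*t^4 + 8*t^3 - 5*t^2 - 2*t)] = 14*(t*(60*t^2 - 24*t + 5)*(10*t^3 - 8*t^2 + 5*t + 2) - 4*(20*t^3 - 12*t^2 + 5*t + 1)^2)/(t^3*(10*t^3 - 8*t^2 + 5*t + 2)^3)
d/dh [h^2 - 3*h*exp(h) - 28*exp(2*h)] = -3*h*exp(h) + 2*h - 56*exp(2*h) - 3*exp(h)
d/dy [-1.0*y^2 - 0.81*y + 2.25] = -2.0*y - 0.81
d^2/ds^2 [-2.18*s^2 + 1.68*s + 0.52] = -4.36000000000000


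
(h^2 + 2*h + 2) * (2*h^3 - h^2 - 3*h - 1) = 2*h^5 + 3*h^4 - h^3 - 9*h^2 - 8*h - 2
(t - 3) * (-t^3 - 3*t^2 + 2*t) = -t^4 + 11*t^2 - 6*t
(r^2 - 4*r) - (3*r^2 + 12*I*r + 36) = -2*r^2 - 4*r - 12*I*r - 36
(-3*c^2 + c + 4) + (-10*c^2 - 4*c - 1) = -13*c^2 - 3*c + 3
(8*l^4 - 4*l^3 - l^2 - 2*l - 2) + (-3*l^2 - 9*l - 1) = 8*l^4 - 4*l^3 - 4*l^2 - 11*l - 3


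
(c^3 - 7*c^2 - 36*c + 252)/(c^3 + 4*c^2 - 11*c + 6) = (c^2 - 13*c + 42)/(c^2 - 2*c + 1)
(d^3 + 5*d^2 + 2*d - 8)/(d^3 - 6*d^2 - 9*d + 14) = (d + 4)/(d - 7)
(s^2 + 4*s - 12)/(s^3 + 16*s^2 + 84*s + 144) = (s - 2)/(s^2 + 10*s + 24)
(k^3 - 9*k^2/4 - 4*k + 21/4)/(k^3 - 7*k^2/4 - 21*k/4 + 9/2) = (4*k^2 + 3*k - 7)/(4*k^2 + 5*k - 6)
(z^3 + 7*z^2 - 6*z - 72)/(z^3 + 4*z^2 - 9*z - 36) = (z + 6)/(z + 3)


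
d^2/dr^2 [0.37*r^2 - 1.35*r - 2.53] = 0.740000000000000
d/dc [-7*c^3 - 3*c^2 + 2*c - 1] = -21*c^2 - 6*c + 2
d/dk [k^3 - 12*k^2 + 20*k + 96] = 3*k^2 - 24*k + 20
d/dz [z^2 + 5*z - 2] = 2*z + 5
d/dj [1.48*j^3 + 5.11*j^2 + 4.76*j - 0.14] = 4.44*j^2 + 10.22*j + 4.76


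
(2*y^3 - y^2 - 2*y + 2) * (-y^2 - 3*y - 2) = -2*y^5 - 5*y^4 + y^3 + 6*y^2 - 2*y - 4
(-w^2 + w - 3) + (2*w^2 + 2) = w^2 + w - 1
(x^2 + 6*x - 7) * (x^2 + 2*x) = x^4 + 8*x^3 + 5*x^2 - 14*x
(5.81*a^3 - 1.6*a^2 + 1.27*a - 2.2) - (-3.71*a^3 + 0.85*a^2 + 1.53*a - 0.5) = 9.52*a^3 - 2.45*a^2 - 0.26*a - 1.7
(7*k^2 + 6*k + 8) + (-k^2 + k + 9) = 6*k^2 + 7*k + 17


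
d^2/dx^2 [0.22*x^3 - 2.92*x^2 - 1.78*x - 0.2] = 1.32*x - 5.84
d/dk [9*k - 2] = 9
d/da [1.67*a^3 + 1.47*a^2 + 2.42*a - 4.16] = 5.01*a^2 + 2.94*a + 2.42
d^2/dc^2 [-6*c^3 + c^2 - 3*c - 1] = 2 - 36*c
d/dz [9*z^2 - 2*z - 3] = 18*z - 2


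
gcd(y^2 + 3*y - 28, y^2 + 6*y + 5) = 1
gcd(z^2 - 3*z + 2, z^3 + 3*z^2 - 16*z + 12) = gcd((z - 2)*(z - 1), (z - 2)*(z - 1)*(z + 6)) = z^2 - 3*z + 2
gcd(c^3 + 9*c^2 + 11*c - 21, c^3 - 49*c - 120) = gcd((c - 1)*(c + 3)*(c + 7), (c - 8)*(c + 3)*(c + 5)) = c + 3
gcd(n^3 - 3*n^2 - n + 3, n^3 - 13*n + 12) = n^2 - 4*n + 3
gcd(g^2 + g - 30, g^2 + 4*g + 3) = 1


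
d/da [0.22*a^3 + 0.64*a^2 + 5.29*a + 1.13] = 0.66*a^2 + 1.28*a + 5.29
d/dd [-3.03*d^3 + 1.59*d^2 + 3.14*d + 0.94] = -9.09*d^2 + 3.18*d + 3.14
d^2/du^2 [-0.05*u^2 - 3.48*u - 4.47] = -0.100000000000000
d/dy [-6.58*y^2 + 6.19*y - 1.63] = 6.19 - 13.16*y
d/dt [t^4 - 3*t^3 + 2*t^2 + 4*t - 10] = 4*t^3 - 9*t^2 + 4*t + 4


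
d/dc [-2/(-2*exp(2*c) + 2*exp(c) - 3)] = (4 - 8*exp(c))*exp(c)/(2*exp(2*c) - 2*exp(c) + 3)^2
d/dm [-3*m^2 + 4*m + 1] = 4 - 6*m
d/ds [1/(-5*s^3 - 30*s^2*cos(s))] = 3*(-2*s*sin(s) + s + 4*cos(s))/(5*s^3*(s + 6*cos(s))^2)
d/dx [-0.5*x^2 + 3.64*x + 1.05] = 3.64 - 1.0*x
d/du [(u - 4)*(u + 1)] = 2*u - 3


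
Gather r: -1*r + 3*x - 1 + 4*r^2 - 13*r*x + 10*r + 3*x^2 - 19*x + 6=4*r^2 + r*(9 - 13*x) + 3*x^2 - 16*x + 5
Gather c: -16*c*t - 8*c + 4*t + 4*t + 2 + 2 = c*(-16*t - 8) + 8*t + 4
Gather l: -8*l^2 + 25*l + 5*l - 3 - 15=-8*l^2 + 30*l - 18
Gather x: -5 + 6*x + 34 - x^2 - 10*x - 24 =-x^2 - 4*x + 5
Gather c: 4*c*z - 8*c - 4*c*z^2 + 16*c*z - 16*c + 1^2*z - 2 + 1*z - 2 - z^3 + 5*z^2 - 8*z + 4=c*(-4*z^2 + 20*z - 24) - z^3 + 5*z^2 - 6*z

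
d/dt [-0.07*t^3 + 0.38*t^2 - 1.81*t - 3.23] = -0.21*t^2 + 0.76*t - 1.81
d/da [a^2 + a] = 2*a + 1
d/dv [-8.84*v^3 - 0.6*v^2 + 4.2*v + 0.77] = -26.52*v^2 - 1.2*v + 4.2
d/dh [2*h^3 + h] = 6*h^2 + 1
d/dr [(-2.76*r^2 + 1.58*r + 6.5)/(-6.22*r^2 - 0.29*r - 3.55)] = (10.628*r^2 + 100.456*r - 3.724)/(38.6884*r^4 + 3.6076*r^3 + 44.2461*r^2 + 2.059*r + 12.6025)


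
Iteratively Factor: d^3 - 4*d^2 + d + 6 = (d - 3)*(d^2 - d - 2) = (d - 3)*(d + 1)*(d - 2)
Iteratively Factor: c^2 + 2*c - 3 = (c + 3)*(c - 1)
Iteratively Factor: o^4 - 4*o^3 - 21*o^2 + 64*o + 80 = (o + 1)*(o^3 - 5*o^2 - 16*o + 80) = (o + 1)*(o + 4)*(o^2 - 9*o + 20) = (o - 5)*(o + 1)*(o + 4)*(o - 4)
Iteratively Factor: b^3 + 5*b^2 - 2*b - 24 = (b + 3)*(b^2 + 2*b - 8) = (b - 2)*(b + 3)*(b + 4)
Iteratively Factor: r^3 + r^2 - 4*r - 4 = (r - 2)*(r^2 + 3*r + 2) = (r - 2)*(r + 1)*(r + 2)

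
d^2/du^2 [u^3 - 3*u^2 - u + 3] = 6*u - 6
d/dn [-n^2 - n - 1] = -2*n - 1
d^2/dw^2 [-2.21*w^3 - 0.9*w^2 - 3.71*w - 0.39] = -13.26*w - 1.8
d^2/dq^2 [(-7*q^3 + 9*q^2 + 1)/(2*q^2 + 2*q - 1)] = 6*(-26*q^3 + 36*q^2 - 3*q + 5)/(8*q^6 + 24*q^5 + 12*q^4 - 16*q^3 - 6*q^2 + 6*q - 1)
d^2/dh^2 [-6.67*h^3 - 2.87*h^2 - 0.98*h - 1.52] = -40.02*h - 5.74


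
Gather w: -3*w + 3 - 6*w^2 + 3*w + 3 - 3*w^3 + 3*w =-3*w^3 - 6*w^2 + 3*w + 6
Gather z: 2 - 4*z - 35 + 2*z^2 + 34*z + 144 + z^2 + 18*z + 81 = 3*z^2 + 48*z + 192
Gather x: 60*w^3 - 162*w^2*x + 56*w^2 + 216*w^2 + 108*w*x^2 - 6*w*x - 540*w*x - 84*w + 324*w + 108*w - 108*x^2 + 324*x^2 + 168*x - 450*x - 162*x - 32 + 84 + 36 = 60*w^3 + 272*w^2 + 348*w + x^2*(108*w + 216) + x*(-162*w^2 - 546*w - 444) + 88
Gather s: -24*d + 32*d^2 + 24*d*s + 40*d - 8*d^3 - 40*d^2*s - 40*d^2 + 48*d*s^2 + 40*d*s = -8*d^3 - 8*d^2 + 48*d*s^2 + 16*d + s*(-40*d^2 + 64*d)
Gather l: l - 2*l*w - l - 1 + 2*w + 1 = -2*l*w + 2*w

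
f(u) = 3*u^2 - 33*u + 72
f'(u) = 6*u - 33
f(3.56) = -7.46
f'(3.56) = -11.64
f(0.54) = 55.05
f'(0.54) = -29.76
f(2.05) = 16.96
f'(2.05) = -20.70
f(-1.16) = 114.32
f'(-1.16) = -39.96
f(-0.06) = 73.99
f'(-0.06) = -33.36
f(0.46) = 57.45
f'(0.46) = -30.24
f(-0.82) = 101.08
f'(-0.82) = -37.92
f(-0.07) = 74.32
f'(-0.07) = -33.42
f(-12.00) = 900.00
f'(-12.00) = -105.00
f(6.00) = -18.00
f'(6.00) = 3.00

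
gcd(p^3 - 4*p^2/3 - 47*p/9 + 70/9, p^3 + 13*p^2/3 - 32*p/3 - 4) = p - 2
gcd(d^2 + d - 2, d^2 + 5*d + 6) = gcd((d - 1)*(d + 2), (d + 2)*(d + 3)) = d + 2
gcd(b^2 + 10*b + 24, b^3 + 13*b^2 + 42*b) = b + 6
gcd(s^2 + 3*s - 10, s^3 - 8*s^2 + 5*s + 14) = s - 2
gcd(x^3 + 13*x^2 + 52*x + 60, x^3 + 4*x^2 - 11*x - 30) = x^2 + 7*x + 10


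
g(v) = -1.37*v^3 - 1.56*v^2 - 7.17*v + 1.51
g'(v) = -4.11*v^2 - 3.12*v - 7.17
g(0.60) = -3.65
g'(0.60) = -10.52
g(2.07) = -32.17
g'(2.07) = -31.24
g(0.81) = -6.05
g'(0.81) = -12.39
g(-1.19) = 10.14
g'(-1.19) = -9.28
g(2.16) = -35.06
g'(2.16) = -33.08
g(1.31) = -13.64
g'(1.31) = -18.31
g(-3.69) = 75.56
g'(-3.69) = -51.62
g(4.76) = -215.72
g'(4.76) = -115.14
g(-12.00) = 2230.27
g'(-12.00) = -561.57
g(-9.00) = 938.41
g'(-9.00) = -312.00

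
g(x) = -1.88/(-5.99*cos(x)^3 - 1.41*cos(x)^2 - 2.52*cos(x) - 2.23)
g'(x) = -1.88*(-17.97*sin(x)*cos(x)^2 - 2.82*sin(x)*cos(x) - 2.52*sin(x))/(-5.99*cos(x)^3 - 1.41*cos(x)^2 - 2.52*cos(x) - 2.23)^2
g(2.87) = -0.44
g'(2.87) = 0.46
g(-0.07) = 0.16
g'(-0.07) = -0.02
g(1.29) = 0.59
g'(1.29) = 0.84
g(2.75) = -0.52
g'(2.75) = 0.83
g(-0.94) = 0.35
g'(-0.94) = -0.54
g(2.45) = -1.17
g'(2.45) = 5.08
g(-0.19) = 0.16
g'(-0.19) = -0.06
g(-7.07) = 0.28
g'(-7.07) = -0.39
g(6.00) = 0.17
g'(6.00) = -0.09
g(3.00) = -0.40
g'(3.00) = 0.21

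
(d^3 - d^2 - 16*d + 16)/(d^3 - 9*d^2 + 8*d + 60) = (d^3 - d^2 - 16*d + 16)/(d^3 - 9*d^2 + 8*d + 60)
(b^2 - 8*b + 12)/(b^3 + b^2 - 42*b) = (b - 2)/(b*(b + 7))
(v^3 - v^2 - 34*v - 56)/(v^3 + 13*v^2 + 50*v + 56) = (v - 7)/(v + 7)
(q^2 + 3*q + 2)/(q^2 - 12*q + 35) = (q^2 + 3*q + 2)/(q^2 - 12*q + 35)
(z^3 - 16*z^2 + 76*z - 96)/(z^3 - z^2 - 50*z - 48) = (z^2 - 8*z + 12)/(z^2 + 7*z + 6)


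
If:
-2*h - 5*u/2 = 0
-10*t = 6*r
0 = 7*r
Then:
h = -5*u/4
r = 0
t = 0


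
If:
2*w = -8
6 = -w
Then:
No Solution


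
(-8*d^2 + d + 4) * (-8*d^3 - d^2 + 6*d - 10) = 64*d^5 - 81*d^3 + 82*d^2 + 14*d - 40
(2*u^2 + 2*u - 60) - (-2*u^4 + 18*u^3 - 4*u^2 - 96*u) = 2*u^4 - 18*u^3 + 6*u^2 + 98*u - 60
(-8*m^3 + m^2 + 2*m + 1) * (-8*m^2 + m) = 64*m^5 - 16*m^4 - 15*m^3 - 6*m^2 + m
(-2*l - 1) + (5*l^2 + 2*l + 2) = 5*l^2 + 1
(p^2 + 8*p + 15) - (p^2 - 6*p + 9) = 14*p + 6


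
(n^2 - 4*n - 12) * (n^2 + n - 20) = n^4 - 3*n^3 - 36*n^2 + 68*n + 240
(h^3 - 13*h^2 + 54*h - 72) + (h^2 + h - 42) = h^3 - 12*h^2 + 55*h - 114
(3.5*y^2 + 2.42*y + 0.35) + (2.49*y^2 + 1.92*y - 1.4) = 5.99*y^2 + 4.34*y - 1.05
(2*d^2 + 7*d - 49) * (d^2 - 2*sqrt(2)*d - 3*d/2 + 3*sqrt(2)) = 2*d^4 - 4*sqrt(2)*d^3 + 4*d^3 - 119*d^2/2 - 8*sqrt(2)*d^2 + 147*d/2 + 119*sqrt(2)*d - 147*sqrt(2)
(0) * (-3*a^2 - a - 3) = 0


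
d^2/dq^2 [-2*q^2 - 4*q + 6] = -4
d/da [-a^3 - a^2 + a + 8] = -3*a^2 - 2*a + 1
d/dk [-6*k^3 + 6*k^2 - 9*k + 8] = -18*k^2 + 12*k - 9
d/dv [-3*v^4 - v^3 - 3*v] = -12*v^3 - 3*v^2 - 3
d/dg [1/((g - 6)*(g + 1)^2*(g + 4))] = (-(g - 6)*(g + 1) - 2*(g - 6)*(g + 4) - (g + 1)*(g + 4))/((g - 6)^2*(g + 1)^3*(g + 4)^2)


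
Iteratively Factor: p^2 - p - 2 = (p + 1)*(p - 2)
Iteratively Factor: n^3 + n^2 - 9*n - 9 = (n + 1)*(n^2 - 9) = (n + 1)*(n + 3)*(n - 3)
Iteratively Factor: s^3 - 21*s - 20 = (s - 5)*(s^2 + 5*s + 4) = (s - 5)*(s + 4)*(s + 1)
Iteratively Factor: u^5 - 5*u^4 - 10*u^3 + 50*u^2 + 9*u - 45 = (u - 1)*(u^4 - 4*u^3 - 14*u^2 + 36*u + 45) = (u - 5)*(u - 1)*(u^3 + u^2 - 9*u - 9) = (u - 5)*(u - 1)*(u + 3)*(u^2 - 2*u - 3) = (u - 5)*(u - 1)*(u + 1)*(u + 3)*(u - 3)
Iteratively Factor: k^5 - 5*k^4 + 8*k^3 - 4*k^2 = (k - 1)*(k^4 - 4*k^3 + 4*k^2) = k*(k - 1)*(k^3 - 4*k^2 + 4*k) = k*(k - 2)*(k - 1)*(k^2 - 2*k) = k^2*(k - 2)*(k - 1)*(k - 2)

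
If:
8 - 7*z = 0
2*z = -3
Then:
No Solution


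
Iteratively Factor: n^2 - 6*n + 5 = (n - 5)*(n - 1)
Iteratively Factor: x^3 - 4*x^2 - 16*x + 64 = (x - 4)*(x^2 - 16) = (x - 4)^2*(x + 4)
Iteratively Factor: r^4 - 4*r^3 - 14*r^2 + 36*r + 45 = (r - 3)*(r^3 - r^2 - 17*r - 15) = (r - 3)*(r + 3)*(r^2 - 4*r - 5) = (r - 5)*(r - 3)*(r + 3)*(r + 1)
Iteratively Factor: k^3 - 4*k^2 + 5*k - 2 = (k - 1)*(k^2 - 3*k + 2) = (k - 2)*(k - 1)*(k - 1)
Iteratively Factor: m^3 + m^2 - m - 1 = (m - 1)*(m^2 + 2*m + 1) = (m - 1)*(m + 1)*(m + 1)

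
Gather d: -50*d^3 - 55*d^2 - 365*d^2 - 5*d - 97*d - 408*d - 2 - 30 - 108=-50*d^3 - 420*d^2 - 510*d - 140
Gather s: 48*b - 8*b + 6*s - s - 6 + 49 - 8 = 40*b + 5*s + 35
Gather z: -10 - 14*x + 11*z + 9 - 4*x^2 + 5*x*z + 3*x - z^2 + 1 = -4*x^2 - 11*x - z^2 + z*(5*x + 11)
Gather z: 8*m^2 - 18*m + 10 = 8*m^2 - 18*m + 10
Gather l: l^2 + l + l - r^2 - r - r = l^2 + 2*l - r^2 - 2*r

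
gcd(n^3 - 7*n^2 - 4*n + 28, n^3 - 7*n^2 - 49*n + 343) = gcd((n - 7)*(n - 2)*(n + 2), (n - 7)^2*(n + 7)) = n - 7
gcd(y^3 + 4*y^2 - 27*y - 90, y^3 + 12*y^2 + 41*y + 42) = y + 3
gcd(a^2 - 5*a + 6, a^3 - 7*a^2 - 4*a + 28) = a - 2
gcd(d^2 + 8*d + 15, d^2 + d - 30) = 1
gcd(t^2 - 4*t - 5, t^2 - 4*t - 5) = t^2 - 4*t - 5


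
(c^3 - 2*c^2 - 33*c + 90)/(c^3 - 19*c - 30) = (c^2 + 3*c - 18)/(c^2 + 5*c + 6)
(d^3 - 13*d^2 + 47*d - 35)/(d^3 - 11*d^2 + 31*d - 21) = (d - 5)/(d - 3)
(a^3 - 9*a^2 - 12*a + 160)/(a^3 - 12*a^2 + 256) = (a - 5)/(a - 8)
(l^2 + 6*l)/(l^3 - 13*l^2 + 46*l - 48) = l*(l + 6)/(l^3 - 13*l^2 + 46*l - 48)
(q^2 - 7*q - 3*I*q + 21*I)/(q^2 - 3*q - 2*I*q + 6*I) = (q^2 - 7*q - 3*I*q + 21*I)/(q^2 - 3*q - 2*I*q + 6*I)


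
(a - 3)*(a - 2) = a^2 - 5*a + 6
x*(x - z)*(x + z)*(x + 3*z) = x^4 + 3*x^3*z - x^2*z^2 - 3*x*z^3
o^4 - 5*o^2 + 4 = (o - 2)*(o - 1)*(o + 1)*(o + 2)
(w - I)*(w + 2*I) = w^2 + I*w + 2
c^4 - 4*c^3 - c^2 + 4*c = c*(c - 4)*(c - 1)*(c + 1)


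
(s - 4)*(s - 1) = s^2 - 5*s + 4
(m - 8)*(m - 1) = m^2 - 9*m + 8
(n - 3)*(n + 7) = n^2 + 4*n - 21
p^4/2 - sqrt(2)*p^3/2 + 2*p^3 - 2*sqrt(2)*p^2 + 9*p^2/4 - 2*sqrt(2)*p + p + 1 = (p/2 + 1)*(p + 2)*(p - sqrt(2)/2)^2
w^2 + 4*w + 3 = (w + 1)*(w + 3)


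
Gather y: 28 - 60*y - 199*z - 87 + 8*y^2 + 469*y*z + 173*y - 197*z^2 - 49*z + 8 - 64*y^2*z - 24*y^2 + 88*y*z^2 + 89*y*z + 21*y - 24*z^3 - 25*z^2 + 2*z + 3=y^2*(-64*z - 16) + y*(88*z^2 + 558*z + 134) - 24*z^3 - 222*z^2 - 246*z - 48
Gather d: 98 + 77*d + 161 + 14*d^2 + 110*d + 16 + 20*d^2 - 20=34*d^2 + 187*d + 255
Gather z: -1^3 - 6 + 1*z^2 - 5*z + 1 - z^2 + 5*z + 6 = 0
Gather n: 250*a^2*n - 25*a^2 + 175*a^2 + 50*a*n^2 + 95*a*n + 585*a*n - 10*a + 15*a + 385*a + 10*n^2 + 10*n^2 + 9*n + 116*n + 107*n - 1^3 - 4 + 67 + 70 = 150*a^2 + 390*a + n^2*(50*a + 20) + n*(250*a^2 + 680*a + 232) + 132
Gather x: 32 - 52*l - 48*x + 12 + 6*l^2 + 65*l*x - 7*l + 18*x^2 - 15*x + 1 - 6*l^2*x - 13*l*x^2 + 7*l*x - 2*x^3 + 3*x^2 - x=6*l^2 - 59*l - 2*x^3 + x^2*(21 - 13*l) + x*(-6*l^2 + 72*l - 64) + 45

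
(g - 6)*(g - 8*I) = g^2 - 6*g - 8*I*g + 48*I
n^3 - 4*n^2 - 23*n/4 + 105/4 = (n - 7/2)*(n - 3)*(n + 5/2)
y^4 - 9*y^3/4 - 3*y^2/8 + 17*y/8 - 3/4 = (y - 2)*(y - 3/4)*(y - 1/2)*(y + 1)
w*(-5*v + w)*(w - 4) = -5*v*w^2 + 20*v*w + w^3 - 4*w^2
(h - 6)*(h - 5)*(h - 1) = h^3 - 12*h^2 + 41*h - 30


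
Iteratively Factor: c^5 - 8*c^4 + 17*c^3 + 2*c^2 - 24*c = (c - 3)*(c^4 - 5*c^3 + 2*c^2 + 8*c) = c*(c - 3)*(c^3 - 5*c^2 + 2*c + 8) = c*(c - 3)*(c - 2)*(c^2 - 3*c - 4) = c*(c - 4)*(c - 3)*(c - 2)*(c + 1)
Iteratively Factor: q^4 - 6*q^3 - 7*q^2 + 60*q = (q - 5)*(q^3 - q^2 - 12*q) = q*(q - 5)*(q^2 - q - 12) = q*(q - 5)*(q + 3)*(q - 4)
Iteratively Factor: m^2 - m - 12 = (m + 3)*(m - 4)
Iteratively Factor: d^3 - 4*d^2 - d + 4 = (d - 4)*(d^2 - 1) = (d - 4)*(d + 1)*(d - 1)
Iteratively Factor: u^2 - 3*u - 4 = (u - 4)*(u + 1)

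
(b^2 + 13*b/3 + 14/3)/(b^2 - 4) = (b + 7/3)/(b - 2)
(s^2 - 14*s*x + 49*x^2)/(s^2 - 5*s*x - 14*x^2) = (s - 7*x)/(s + 2*x)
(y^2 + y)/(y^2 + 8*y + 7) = y/(y + 7)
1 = 1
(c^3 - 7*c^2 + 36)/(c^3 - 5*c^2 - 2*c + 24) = (c - 6)/(c - 4)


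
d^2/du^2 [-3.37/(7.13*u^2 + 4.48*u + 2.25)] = (342.640706*u^2 + 215.291776*u - 3.37*(14.26*u + 4.48)*(28.52*u + 8.96) + 108.12645)/(7.13*u^2 + 4.48*u + 2.25)^3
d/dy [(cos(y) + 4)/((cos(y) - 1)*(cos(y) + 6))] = (cos(y)^2 + 8*cos(y) + 26)*sin(y)/((cos(y) - 1)^2*(cos(y) + 6)^2)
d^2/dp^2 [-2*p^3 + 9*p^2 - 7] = 18 - 12*p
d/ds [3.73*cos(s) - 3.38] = -3.73*sin(s)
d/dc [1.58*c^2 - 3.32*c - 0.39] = 3.16*c - 3.32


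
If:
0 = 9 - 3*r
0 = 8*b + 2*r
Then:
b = -3/4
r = 3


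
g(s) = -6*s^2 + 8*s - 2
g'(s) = 8 - 12*s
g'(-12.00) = 152.00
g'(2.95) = -27.40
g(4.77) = -100.36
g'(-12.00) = 152.00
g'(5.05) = -52.60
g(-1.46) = -26.47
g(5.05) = -114.62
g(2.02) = -10.32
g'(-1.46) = 25.52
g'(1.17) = -6.04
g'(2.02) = -16.24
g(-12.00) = -962.00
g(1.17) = -0.85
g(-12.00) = -962.00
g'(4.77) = -49.24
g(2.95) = -30.62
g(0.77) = 0.60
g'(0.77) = -1.24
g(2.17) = -12.89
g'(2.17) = -18.04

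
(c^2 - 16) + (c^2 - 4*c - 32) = 2*c^2 - 4*c - 48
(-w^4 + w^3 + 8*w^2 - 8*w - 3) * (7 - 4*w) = 4*w^5 - 11*w^4 - 25*w^3 + 88*w^2 - 44*w - 21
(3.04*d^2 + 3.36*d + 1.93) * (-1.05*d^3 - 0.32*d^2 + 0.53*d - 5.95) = -3.192*d^5 - 4.5008*d^4 - 1.4905*d^3 - 16.9248*d^2 - 18.9691*d - 11.4835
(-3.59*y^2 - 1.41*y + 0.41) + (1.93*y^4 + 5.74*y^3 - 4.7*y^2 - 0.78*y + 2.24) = 1.93*y^4 + 5.74*y^3 - 8.29*y^2 - 2.19*y + 2.65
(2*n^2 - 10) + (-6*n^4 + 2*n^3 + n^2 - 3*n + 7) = -6*n^4 + 2*n^3 + 3*n^2 - 3*n - 3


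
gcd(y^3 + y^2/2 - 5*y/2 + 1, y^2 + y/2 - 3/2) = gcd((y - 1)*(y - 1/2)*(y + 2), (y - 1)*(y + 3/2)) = y - 1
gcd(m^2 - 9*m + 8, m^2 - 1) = m - 1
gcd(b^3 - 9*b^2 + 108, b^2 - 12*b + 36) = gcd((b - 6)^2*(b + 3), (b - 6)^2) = b^2 - 12*b + 36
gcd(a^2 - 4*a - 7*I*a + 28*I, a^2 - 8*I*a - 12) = 1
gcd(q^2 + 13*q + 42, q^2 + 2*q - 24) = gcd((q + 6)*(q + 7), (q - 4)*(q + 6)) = q + 6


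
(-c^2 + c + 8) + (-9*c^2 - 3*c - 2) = -10*c^2 - 2*c + 6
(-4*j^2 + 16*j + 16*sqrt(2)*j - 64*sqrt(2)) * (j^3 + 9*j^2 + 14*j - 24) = -4*j^5 - 20*j^4 + 16*sqrt(2)*j^4 + 88*j^3 + 80*sqrt(2)*j^3 - 352*sqrt(2)*j^2 + 320*j^2 - 1280*sqrt(2)*j - 384*j + 1536*sqrt(2)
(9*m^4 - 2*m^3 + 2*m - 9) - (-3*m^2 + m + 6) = 9*m^4 - 2*m^3 + 3*m^2 + m - 15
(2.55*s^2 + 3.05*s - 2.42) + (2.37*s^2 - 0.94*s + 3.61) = 4.92*s^2 + 2.11*s + 1.19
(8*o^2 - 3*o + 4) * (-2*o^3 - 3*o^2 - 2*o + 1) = -16*o^5 - 18*o^4 - 15*o^3 + 2*o^2 - 11*o + 4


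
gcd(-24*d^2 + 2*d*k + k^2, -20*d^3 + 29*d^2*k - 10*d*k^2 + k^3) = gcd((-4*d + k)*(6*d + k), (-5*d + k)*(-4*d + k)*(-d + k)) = 4*d - k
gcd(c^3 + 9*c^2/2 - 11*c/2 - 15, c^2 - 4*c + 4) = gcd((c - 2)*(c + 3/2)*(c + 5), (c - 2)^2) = c - 2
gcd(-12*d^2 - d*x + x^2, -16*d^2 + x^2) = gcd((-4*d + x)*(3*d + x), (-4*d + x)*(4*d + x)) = -4*d + x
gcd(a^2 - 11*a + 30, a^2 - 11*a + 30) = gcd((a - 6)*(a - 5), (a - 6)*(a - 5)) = a^2 - 11*a + 30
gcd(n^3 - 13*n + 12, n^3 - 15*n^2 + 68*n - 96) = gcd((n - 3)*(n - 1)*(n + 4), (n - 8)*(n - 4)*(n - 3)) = n - 3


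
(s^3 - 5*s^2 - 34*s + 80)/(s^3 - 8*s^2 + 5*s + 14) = (s^2 - 3*s - 40)/(s^2 - 6*s - 7)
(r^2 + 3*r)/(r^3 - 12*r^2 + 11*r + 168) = r/(r^2 - 15*r + 56)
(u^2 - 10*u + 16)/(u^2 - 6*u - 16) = (u - 2)/(u + 2)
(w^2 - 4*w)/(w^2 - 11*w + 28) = w/(w - 7)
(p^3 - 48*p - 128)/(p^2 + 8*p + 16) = p - 8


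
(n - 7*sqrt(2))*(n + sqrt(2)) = n^2 - 6*sqrt(2)*n - 14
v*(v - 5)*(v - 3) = v^3 - 8*v^2 + 15*v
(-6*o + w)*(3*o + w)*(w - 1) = -18*o^2*w + 18*o^2 - 3*o*w^2 + 3*o*w + w^3 - w^2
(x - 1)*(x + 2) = x^2 + x - 2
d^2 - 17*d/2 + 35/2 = (d - 5)*(d - 7/2)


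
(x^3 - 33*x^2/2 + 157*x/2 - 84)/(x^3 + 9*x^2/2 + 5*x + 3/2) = (2*x^3 - 33*x^2 + 157*x - 168)/(2*x^3 + 9*x^2 + 10*x + 3)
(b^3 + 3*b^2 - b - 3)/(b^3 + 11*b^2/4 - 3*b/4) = 4*(b^2 - 1)/(b*(4*b - 1))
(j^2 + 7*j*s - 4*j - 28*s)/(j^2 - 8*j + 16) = (j + 7*s)/(j - 4)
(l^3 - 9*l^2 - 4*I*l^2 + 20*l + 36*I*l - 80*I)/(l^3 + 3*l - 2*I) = (l^3 + l^2*(-9 - 4*I) + l*(20 + 36*I) - 80*I)/(l^3 + 3*l - 2*I)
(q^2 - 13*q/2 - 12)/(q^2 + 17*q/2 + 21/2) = (q - 8)/(q + 7)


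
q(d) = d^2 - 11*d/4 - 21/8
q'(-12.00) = -26.75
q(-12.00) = 174.38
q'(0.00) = -2.75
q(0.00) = -2.62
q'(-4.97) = -12.69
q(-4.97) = 35.74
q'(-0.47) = -3.69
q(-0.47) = -1.11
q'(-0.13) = -3.01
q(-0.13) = -2.25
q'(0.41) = -1.93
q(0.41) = -3.58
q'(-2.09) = -6.93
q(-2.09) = 7.49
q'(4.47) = 6.19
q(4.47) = 5.06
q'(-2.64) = -8.03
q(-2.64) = 11.60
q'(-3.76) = -10.27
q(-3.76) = 21.85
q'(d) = 2*d - 11/4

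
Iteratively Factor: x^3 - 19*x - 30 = (x + 2)*(x^2 - 2*x - 15) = (x - 5)*(x + 2)*(x + 3)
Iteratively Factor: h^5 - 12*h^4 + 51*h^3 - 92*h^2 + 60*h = (h - 3)*(h^4 - 9*h^3 + 24*h^2 - 20*h) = (h - 5)*(h - 3)*(h^3 - 4*h^2 + 4*h) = (h - 5)*(h - 3)*(h - 2)*(h^2 - 2*h) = (h - 5)*(h - 3)*(h - 2)^2*(h)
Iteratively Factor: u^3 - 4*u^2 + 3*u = (u)*(u^2 - 4*u + 3) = u*(u - 1)*(u - 3)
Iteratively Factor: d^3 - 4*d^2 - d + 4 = (d + 1)*(d^2 - 5*d + 4) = (d - 1)*(d + 1)*(d - 4)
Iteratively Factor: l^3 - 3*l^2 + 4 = (l - 2)*(l^2 - l - 2) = (l - 2)^2*(l + 1)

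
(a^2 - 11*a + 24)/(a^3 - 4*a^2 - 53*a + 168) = 1/(a + 7)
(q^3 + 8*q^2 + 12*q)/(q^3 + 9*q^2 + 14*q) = (q + 6)/(q + 7)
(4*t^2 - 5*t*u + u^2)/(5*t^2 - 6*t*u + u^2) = (4*t - u)/(5*t - u)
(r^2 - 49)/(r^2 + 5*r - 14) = (r - 7)/(r - 2)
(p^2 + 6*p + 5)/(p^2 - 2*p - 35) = (p + 1)/(p - 7)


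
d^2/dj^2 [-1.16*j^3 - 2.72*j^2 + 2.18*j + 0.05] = -6.96*j - 5.44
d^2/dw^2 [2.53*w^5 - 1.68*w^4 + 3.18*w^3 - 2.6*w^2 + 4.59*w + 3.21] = 50.6*w^3 - 20.16*w^2 + 19.08*w - 5.2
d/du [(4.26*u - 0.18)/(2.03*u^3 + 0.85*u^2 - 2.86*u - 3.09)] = (-17.2956*u^3 - 2.5248*u^2 + 0.305999999999999*u - 13.6782)/(4.1209*u^6 + 3.451*u^5 - 10.8891*u^4 - 17.4074*u^3 + 2.9266*u^2 + 17.6748*u + 9.5481)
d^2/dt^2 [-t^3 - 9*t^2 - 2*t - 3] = -6*t - 18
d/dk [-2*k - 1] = -2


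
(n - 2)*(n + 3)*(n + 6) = n^3 + 7*n^2 - 36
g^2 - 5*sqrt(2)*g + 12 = (g - 3*sqrt(2))*(g - 2*sqrt(2))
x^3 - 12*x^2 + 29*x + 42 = (x - 7)*(x - 6)*(x + 1)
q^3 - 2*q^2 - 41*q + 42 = (q - 7)*(q - 1)*(q + 6)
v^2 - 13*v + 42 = (v - 7)*(v - 6)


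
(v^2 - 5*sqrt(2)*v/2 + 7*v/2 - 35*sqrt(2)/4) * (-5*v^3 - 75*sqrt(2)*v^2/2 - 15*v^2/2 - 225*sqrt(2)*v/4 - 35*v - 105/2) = -5*v^5 - 25*sqrt(2)*v^4 - 25*v^4 - 125*sqrt(2)*v^3 + 505*v^3/4 - 175*sqrt(2)*v^2/4 + 1525*v^2/2 + 875*sqrt(2)*v/2 + 6405*v/8 + 3675*sqrt(2)/8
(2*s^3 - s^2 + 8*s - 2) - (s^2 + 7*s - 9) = 2*s^3 - 2*s^2 + s + 7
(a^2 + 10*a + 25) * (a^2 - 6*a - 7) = a^4 + 4*a^3 - 42*a^2 - 220*a - 175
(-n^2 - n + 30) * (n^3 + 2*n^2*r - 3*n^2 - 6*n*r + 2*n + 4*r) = -n^5 - 2*n^4*r + 2*n^4 + 4*n^3*r + 31*n^3 + 62*n^2*r - 92*n^2 - 184*n*r + 60*n + 120*r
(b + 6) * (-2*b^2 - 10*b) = -2*b^3 - 22*b^2 - 60*b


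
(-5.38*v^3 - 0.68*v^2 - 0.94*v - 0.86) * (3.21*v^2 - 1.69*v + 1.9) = -17.2698*v^5 + 6.9094*v^4 - 12.0902*v^3 - 2.464*v^2 - 0.3326*v - 1.634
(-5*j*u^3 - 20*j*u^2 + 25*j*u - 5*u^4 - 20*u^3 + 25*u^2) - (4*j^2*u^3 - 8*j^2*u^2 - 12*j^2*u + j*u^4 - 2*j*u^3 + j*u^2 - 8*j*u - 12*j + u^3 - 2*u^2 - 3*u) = -4*j^2*u^3 + 8*j^2*u^2 + 12*j^2*u - j*u^4 - 3*j*u^3 - 21*j*u^2 + 33*j*u + 12*j - 5*u^4 - 21*u^3 + 27*u^2 + 3*u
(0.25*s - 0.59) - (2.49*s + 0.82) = -2.24*s - 1.41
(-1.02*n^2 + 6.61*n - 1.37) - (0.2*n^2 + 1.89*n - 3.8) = -1.22*n^2 + 4.72*n + 2.43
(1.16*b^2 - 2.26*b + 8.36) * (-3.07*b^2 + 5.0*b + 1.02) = -3.5612*b^4 + 12.7382*b^3 - 35.782*b^2 + 39.4948*b + 8.5272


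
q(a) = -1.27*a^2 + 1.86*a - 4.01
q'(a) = 1.86 - 2.54*a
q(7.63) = -63.75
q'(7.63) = -17.52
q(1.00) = -3.42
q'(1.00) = -0.68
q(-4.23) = -34.60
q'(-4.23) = 12.60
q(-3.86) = -30.11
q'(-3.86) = 11.66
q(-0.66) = -5.79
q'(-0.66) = 3.54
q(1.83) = -4.86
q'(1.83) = -2.79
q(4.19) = -18.51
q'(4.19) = -8.78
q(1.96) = -5.24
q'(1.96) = -3.12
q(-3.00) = -21.02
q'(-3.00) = 9.48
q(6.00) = -38.57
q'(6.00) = -13.38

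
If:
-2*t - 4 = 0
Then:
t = -2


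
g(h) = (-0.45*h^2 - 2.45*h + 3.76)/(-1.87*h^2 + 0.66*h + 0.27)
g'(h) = (-0.9*h - 2.45)/(-1.87*h^2 + 0.66*h + 0.27) + (3.74*h - 0.66)*(-0.45*h^2 - 2.45*h + 3.76)/(-1.87*h^2 + 0.66*h + 0.27)^2 = (-4.8785*h^2 + 13.8194*h - 3.1431)/(3.4969*h^4 - 2.4684*h^3 - 0.5742*h^2 + 0.3564*h + 0.0729)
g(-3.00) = -0.38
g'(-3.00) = -0.26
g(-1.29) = -1.67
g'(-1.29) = -2.13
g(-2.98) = -0.39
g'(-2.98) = -0.26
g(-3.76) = -0.23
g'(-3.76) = -0.15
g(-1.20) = -1.88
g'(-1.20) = -2.59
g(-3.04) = -0.37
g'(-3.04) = -0.25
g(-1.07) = -2.28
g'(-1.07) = -3.54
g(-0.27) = -98.57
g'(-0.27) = -3647.27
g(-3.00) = -0.38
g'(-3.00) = -0.26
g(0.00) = 13.93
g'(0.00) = -43.12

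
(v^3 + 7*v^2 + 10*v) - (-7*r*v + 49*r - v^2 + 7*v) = 7*r*v - 49*r + v^3 + 8*v^2 + 3*v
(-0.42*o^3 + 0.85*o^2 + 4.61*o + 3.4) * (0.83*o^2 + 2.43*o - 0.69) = -0.3486*o^5 - 0.3151*o^4 + 6.1816*o^3 + 13.4378*o^2 + 5.0811*o - 2.346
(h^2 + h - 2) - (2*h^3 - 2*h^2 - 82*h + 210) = -2*h^3 + 3*h^2 + 83*h - 212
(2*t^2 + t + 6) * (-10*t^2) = -20*t^4 - 10*t^3 - 60*t^2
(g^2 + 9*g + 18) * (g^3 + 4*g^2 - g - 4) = g^5 + 13*g^4 + 53*g^3 + 59*g^2 - 54*g - 72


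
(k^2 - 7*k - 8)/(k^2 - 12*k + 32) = (k + 1)/(k - 4)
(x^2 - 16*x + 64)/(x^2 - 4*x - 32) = (x - 8)/(x + 4)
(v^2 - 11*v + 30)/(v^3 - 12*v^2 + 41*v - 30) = 1/(v - 1)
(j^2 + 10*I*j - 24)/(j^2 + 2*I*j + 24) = (j + 4*I)/(j - 4*I)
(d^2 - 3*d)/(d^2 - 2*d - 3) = d/(d + 1)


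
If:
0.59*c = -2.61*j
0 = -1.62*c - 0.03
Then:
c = -0.02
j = 0.00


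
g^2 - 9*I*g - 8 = (g - 8*I)*(g - I)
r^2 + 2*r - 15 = (r - 3)*(r + 5)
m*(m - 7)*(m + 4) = m^3 - 3*m^2 - 28*m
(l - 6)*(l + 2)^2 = l^3 - 2*l^2 - 20*l - 24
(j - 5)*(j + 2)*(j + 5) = j^3 + 2*j^2 - 25*j - 50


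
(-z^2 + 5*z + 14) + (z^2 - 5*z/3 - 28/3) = 10*z/3 + 14/3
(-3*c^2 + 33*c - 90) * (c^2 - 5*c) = -3*c^4 + 48*c^3 - 255*c^2 + 450*c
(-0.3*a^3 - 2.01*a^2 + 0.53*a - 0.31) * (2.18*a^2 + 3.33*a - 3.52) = -0.654*a^5 - 5.3808*a^4 - 4.4819*a^3 + 8.1643*a^2 - 2.8979*a + 1.0912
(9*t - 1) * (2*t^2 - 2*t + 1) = 18*t^3 - 20*t^2 + 11*t - 1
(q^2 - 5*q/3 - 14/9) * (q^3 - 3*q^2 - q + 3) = q^5 - 14*q^4/3 + 22*q^3/9 + 28*q^2/3 - 31*q/9 - 14/3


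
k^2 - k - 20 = (k - 5)*(k + 4)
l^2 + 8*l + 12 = (l + 2)*(l + 6)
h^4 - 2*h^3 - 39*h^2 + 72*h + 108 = (h - 6)*(h - 3)*(h + 1)*(h + 6)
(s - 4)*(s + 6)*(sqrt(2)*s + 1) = sqrt(2)*s^3 + s^2 + 2*sqrt(2)*s^2 - 24*sqrt(2)*s + 2*s - 24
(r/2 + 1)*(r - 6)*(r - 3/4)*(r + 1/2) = r^4/2 - 17*r^3/8 - 91*r^2/16 + 9*r/4 + 9/4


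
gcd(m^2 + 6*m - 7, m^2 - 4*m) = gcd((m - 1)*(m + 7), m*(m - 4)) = 1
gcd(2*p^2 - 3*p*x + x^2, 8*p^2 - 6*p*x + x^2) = -2*p + x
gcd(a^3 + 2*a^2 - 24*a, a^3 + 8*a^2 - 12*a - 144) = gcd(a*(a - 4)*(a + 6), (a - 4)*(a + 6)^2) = a^2 + 2*a - 24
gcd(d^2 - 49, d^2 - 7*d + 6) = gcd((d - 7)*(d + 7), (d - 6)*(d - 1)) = 1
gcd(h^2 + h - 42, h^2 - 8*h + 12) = h - 6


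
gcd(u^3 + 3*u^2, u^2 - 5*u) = u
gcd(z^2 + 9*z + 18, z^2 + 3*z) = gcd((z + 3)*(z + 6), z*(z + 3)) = z + 3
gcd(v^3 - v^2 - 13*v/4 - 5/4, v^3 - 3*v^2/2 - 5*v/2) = v^2 - 3*v/2 - 5/2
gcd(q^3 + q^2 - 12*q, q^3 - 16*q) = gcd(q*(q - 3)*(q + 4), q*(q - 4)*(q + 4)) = q^2 + 4*q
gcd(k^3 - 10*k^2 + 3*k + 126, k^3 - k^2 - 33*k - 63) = k^2 - 4*k - 21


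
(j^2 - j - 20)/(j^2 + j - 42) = (j^2 - j - 20)/(j^2 + j - 42)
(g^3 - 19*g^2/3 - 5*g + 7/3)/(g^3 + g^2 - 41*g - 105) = (3*g^2 + 2*g - 1)/(3*(g^2 + 8*g + 15))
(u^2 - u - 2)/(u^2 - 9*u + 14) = (u + 1)/(u - 7)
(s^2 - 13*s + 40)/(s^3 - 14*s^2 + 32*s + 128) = (s - 5)/(s^2 - 6*s - 16)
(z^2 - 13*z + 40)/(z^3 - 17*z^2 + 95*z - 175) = (z - 8)/(z^2 - 12*z + 35)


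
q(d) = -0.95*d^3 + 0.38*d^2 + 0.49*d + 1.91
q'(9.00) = -223.52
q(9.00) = -655.45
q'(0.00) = 0.49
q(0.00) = 1.91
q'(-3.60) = -39.18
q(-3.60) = 49.39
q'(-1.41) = -6.25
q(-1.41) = 4.64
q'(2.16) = -11.17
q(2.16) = -4.83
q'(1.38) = -3.89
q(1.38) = 0.81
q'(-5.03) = -75.44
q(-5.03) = 129.96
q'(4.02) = -42.51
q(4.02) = -51.70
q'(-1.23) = -4.76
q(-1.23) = 3.65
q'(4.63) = -57.09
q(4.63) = -81.97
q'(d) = -2.85*d^2 + 0.76*d + 0.49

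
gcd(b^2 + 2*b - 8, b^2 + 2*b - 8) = b^2 + 2*b - 8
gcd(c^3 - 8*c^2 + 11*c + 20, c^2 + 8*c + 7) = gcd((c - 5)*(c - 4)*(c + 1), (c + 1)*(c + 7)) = c + 1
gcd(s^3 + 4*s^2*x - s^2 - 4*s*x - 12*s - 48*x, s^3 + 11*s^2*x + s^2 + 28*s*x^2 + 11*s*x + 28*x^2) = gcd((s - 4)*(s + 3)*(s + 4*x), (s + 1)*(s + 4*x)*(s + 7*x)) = s + 4*x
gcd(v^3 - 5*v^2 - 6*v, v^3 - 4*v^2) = v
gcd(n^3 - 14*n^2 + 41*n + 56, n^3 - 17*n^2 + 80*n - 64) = n - 8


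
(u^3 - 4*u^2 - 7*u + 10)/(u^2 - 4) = (u^2 - 6*u + 5)/(u - 2)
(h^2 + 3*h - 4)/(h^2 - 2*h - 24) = (h - 1)/(h - 6)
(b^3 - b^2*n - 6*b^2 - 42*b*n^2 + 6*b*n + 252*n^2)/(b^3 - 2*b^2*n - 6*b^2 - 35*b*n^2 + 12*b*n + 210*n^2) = (b + 6*n)/(b + 5*n)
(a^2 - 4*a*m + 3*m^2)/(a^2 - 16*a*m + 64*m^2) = (a^2 - 4*a*m + 3*m^2)/(a^2 - 16*a*m + 64*m^2)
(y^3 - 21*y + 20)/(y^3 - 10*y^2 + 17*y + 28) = (y^2 + 4*y - 5)/(y^2 - 6*y - 7)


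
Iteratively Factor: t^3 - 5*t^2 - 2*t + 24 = (t + 2)*(t^2 - 7*t + 12) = (t - 4)*(t + 2)*(t - 3)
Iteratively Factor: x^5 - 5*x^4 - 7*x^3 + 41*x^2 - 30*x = (x + 3)*(x^4 - 8*x^3 + 17*x^2 - 10*x) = x*(x + 3)*(x^3 - 8*x^2 + 17*x - 10) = x*(x - 1)*(x + 3)*(x^2 - 7*x + 10) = x*(x - 2)*(x - 1)*(x + 3)*(x - 5)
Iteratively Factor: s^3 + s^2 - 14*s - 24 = (s + 2)*(s^2 - s - 12) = (s - 4)*(s + 2)*(s + 3)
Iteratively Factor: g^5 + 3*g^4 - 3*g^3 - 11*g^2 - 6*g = (g + 1)*(g^4 + 2*g^3 - 5*g^2 - 6*g) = g*(g + 1)*(g^3 + 2*g^2 - 5*g - 6) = g*(g + 1)*(g + 3)*(g^2 - g - 2) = g*(g + 1)^2*(g + 3)*(g - 2)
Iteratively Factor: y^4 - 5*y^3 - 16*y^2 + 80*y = (y - 5)*(y^3 - 16*y) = (y - 5)*(y - 4)*(y^2 + 4*y) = y*(y - 5)*(y - 4)*(y + 4)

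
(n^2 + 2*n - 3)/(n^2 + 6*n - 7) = (n + 3)/(n + 7)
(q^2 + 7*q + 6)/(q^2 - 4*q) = (q^2 + 7*q + 6)/(q*(q - 4))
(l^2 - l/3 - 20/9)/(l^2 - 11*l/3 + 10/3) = (l + 4/3)/(l - 2)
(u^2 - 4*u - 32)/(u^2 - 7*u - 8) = (u + 4)/(u + 1)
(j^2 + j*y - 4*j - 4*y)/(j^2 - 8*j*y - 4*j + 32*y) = (-j - y)/(-j + 8*y)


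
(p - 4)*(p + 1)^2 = p^3 - 2*p^2 - 7*p - 4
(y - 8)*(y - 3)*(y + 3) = y^3 - 8*y^2 - 9*y + 72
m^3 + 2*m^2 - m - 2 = (m - 1)*(m + 1)*(m + 2)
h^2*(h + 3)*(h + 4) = h^4 + 7*h^3 + 12*h^2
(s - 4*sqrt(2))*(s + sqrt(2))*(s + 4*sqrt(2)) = s^3 + sqrt(2)*s^2 - 32*s - 32*sqrt(2)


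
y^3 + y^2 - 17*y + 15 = (y - 3)*(y - 1)*(y + 5)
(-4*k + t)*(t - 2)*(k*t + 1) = -4*k^2*t^2 + 8*k^2*t + k*t^3 - 2*k*t^2 - 4*k*t + 8*k + t^2 - 2*t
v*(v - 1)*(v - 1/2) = v^3 - 3*v^2/2 + v/2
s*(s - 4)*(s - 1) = s^3 - 5*s^2 + 4*s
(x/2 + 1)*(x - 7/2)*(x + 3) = x^3/2 + 3*x^2/4 - 23*x/4 - 21/2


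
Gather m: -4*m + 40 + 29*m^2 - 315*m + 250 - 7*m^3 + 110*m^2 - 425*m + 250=-7*m^3 + 139*m^2 - 744*m + 540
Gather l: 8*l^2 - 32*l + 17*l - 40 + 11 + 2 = 8*l^2 - 15*l - 27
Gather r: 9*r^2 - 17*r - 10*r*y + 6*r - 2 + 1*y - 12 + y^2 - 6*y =9*r^2 + r*(-10*y - 11) + y^2 - 5*y - 14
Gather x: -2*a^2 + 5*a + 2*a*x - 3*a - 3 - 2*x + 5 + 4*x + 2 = -2*a^2 + 2*a + x*(2*a + 2) + 4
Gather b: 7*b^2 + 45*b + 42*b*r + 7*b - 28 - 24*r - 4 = 7*b^2 + b*(42*r + 52) - 24*r - 32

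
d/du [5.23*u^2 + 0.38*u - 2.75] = 10.46*u + 0.38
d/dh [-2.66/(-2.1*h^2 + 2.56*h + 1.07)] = (6.8096 - 11.172*h)/(-2.1*h^2 + 2.56*h + 1.07)^2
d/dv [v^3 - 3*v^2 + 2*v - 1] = 3*v^2 - 6*v + 2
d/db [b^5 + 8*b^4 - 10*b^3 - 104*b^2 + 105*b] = 5*b^4 + 32*b^3 - 30*b^2 - 208*b + 105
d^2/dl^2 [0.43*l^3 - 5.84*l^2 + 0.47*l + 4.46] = 2.58*l - 11.68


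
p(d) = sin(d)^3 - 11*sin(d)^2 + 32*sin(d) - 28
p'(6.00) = 36.85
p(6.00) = -37.82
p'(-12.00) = 17.77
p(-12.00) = -13.84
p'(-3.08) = -33.30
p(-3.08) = -30.01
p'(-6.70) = 37.85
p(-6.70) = -42.82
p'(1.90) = -4.48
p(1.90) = -6.72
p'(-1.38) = 10.71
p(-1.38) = -70.97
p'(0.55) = 18.18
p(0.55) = -14.14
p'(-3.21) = -30.44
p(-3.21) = -25.86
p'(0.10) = 29.68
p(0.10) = -24.91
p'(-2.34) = -34.33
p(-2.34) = -57.04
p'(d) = 3*sin(d)^2*cos(d) - 22*sin(d)*cos(d) + 32*cos(d)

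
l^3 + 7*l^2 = l^2*(l + 7)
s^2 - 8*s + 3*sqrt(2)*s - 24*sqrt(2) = (s - 8)*(s + 3*sqrt(2))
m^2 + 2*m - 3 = (m - 1)*(m + 3)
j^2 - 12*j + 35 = (j - 7)*(j - 5)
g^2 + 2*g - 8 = (g - 2)*(g + 4)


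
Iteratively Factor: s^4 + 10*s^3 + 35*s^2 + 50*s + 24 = (s + 3)*(s^3 + 7*s^2 + 14*s + 8) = (s + 2)*(s + 3)*(s^2 + 5*s + 4) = (s + 1)*(s + 2)*(s + 3)*(s + 4)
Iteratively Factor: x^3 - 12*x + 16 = (x - 2)*(x^2 + 2*x - 8) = (x - 2)^2*(x + 4)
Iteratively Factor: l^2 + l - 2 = (l + 2)*(l - 1)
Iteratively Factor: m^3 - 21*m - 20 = (m - 5)*(m^2 + 5*m + 4) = (m - 5)*(m + 1)*(m + 4)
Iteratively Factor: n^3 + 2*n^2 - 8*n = (n)*(n^2 + 2*n - 8) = n*(n - 2)*(n + 4)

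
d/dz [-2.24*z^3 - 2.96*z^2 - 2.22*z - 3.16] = -6.72*z^2 - 5.92*z - 2.22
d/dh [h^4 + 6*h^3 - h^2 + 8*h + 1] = 4*h^3 + 18*h^2 - 2*h + 8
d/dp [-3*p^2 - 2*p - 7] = -6*p - 2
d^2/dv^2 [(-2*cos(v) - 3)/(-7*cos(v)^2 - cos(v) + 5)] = 2*(-882*(1 - cos(2*v))^2*cos(v) - 574*(1 - cos(2*v))^2 + 1259*cos(v) - 1398*cos(2*v) - 1071*cos(3*v) + 196*cos(5*v) + 1842)/(2*cos(v) + 7*cos(2*v) - 3)^3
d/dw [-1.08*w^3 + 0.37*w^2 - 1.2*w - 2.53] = -3.24*w^2 + 0.74*w - 1.2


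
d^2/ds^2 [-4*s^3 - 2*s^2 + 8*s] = -24*s - 4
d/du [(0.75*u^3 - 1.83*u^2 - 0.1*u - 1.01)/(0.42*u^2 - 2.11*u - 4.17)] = (0.315*u^4 - 3.165*u^3 - 5.4792*u^2 + 16.1106*u - 1.7141)/(0.1764*u^4 - 1.7724*u^3 + 0.9493*u^2 + 17.5974*u + 17.3889)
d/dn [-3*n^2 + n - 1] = 1 - 6*n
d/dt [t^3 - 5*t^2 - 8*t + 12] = 3*t^2 - 10*t - 8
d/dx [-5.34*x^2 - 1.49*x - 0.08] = -10.68*x - 1.49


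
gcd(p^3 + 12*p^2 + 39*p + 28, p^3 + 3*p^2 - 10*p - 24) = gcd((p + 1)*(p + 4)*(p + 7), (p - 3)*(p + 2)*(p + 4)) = p + 4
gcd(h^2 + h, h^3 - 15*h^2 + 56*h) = h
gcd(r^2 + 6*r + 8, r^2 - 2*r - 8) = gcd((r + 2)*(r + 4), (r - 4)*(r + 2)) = r + 2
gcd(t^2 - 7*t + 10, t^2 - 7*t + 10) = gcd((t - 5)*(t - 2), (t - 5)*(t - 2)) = t^2 - 7*t + 10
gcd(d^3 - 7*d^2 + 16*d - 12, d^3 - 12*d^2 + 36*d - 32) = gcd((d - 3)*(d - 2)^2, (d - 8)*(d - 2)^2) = d^2 - 4*d + 4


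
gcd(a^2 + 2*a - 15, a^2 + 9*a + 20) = a + 5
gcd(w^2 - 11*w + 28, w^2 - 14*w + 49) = w - 7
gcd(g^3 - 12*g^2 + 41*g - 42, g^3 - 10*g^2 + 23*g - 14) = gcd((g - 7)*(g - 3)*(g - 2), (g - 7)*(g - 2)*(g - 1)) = g^2 - 9*g + 14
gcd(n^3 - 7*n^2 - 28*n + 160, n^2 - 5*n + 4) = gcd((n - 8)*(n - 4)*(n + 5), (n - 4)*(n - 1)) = n - 4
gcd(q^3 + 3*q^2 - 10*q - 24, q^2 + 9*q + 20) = q + 4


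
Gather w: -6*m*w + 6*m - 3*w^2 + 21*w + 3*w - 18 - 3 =6*m - 3*w^2 + w*(24 - 6*m) - 21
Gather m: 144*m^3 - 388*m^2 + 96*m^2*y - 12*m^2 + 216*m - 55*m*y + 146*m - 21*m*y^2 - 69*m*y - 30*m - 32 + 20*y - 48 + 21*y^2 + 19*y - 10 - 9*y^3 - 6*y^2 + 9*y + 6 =144*m^3 + m^2*(96*y - 400) + m*(-21*y^2 - 124*y + 332) - 9*y^3 + 15*y^2 + 48*y - 84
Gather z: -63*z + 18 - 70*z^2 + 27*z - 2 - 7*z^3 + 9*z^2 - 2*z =-7*z^3 - 61*z^2 - 38*z + 16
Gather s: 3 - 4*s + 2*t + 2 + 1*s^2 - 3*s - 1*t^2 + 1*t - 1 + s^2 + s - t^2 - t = 2*s^2 - 6*s - 2*t^2 + 2*t + 4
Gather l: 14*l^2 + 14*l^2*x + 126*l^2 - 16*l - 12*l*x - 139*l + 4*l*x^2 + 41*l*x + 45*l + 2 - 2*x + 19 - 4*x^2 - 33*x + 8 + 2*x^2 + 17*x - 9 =l^2*(14*x + 140) + l*(4*x^2 + 29*x - 110) - 2*x^2 - 18*x + 20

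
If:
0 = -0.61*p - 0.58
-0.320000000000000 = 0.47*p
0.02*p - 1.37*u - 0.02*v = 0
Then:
No Solution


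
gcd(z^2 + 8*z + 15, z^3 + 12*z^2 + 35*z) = z + 5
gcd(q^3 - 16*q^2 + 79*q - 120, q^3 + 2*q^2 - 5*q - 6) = 1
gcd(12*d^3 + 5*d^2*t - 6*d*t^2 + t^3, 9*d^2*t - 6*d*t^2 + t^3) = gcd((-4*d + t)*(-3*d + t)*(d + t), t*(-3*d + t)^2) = -3*d + t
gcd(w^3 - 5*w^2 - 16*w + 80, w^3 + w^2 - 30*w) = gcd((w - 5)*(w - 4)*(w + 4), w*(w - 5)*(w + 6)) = w - 5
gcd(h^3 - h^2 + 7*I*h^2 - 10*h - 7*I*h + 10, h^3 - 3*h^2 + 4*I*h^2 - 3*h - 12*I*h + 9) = 1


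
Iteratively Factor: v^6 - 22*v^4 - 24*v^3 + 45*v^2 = (v + 3)*(v^5 - 3*v^4 - 13*v^3 + 15*v^2) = (v + 3)^2*(v^4 - 6*v^3 + 5*v^2) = v*(v + 3)^2*(v^3 - 6*v^2 + 5*v) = v*(v - 1)*(v + 3)^2*(v^2 - 5*v) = v*(v - 5)*(v - 1)*(v + 3)^2*(v)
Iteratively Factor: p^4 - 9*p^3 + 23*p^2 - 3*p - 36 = (p - 3)*(p^3 - 6*p^2 + 5*p + 12) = (p - 3)*(p + 1)*(p^2 - 7*p + 12) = (p - 3)^2*(p + 1)*(p - 4)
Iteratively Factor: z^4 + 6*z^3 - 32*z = (z)*(z^3 + 6*z^2 - 32) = z*(z + 4)*(z^2 + 2*z - 8) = z*(z + 4)^2*(z - 2)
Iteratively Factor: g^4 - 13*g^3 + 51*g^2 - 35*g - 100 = (g - 5)*(g^3 - 8*g^2 + 11*g + 20) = (g - 5)*(g - 4)*(g^2 - 4*g - 5) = (g - 5)*(g - 4)*(g + 1)*(g - 5)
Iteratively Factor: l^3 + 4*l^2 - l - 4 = (l + 1)*(l^2 + 3*l - 4) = (l + 1)*(l + 4)*(l - 1)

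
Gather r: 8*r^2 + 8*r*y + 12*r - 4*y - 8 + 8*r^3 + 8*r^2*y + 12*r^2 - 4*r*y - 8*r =8*r^3 + r^2*(8*y + 20) + r*(4*y + 4) - 4*y - 8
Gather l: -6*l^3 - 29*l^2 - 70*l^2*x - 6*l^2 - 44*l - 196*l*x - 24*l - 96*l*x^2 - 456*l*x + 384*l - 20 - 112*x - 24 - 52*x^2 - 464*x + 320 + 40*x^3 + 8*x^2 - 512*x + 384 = -6*l^3 + l^2*(-70*x - 35) + l*(-96*x^2 - 652*x + 316) + 40*x^3 - 44*x^2 - 1088*x + 660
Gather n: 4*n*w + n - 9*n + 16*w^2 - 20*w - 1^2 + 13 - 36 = n*(4*w - 8) + 16*w^2 - 20*w - 24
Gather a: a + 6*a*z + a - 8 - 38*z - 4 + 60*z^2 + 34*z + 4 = a*(6*z + 2) + 60*z^2 - 4*z - 8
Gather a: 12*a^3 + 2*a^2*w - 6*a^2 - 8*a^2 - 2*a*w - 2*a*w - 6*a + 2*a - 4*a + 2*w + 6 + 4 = 12*a^3 + a^2*(2*w - 14) + a*(-4*w - 8) + 2*w + 10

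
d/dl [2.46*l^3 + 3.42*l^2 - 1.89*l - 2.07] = 7.38*l^2 + 6.84*l - 1.89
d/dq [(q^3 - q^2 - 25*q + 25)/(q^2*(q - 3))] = 2*(-q^3 + 25*q^2 - 75*q + 75)/(q^3*(q^2 - 6*q + 9))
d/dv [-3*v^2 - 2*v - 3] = -6*v - 2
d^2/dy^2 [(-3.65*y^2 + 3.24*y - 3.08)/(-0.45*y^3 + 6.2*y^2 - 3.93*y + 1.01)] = (1.47825*y^6 - 3.93660000000003*y^5 + 22.9918499999999*y^4 - 174.02577*y^3 + 588.24432*y^2 - 320.15124*y + 38.29233)/(0.091125*y^9 - 3.7665*y^8 + 54.281475*y^7 - 304.729775*y^6 + 490.965615*y^5 - 414.46545*y^4 + 209.733552*y^3 - 65.771907*y^2 + 12.026979*y - 1.030301)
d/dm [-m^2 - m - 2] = -2*m - 1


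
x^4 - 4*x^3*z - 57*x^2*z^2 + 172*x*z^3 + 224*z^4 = (x - 8*z)*(x - 4*z)*(x + z)*(x + 7*z)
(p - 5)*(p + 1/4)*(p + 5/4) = p^3 - 7*p^2/2 - 115*p/16 - 25/16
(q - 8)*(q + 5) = q^2 - 3*q - 40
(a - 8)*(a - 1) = a^2 - 9*a + 8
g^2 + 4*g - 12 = (g - 2)*(g + 6)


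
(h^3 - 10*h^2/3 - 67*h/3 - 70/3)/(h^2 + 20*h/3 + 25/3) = (h^2 - 5*h - 14)/(h + 5)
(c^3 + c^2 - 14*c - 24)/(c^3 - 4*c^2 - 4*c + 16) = (c + 3)/(c - 2)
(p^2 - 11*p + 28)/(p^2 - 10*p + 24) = (p - 7)/(p - 6)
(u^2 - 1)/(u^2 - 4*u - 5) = (u - 1)/(u - 5)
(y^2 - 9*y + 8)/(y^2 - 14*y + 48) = (y - 1)/(y - 6)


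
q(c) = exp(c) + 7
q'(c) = exp(c)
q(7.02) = 1125.79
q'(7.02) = 1118.79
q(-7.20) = 7.00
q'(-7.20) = 0.00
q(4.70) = 116.95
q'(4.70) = 109.95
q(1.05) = 9.86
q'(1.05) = 2.86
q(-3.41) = 7.03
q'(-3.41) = 0.03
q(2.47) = 18.82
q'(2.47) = 11.82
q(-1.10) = 7.33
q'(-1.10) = 0.33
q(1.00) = 9.72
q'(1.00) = 2.72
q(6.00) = 410.43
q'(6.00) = 403.43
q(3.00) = 27.09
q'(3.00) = 20.09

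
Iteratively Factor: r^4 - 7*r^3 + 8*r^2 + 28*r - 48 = (r - 3)*(r^3 - 4*r^2 - 4*r + 16) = (r - 3)*(r - 2)*(r^2 - 2*r - 8) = (r - 3)*(r - 2)*(r + 2)*(r - 4)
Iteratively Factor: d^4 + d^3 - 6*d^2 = (d + 3)*(d^3 - 2*d^2) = d*(d + 3)*(d^2 - 2*d) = d*(d - 2)*(d + 3)*(d)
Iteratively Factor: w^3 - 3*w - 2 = (w + 1)*(w^2 - w - 2) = (w + 1)^2*(w - 2)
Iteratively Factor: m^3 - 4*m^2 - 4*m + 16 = (m - 4)*(m^2 - 4) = (m - 4)*(m + 2)*(m - 2)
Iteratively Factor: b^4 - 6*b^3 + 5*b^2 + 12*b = (b - 3)*(b^3 - 3*b^2 - 4*b) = b*(b - 3)*(b^2 - 3*b - 4) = b*(b - 3)*(b + 1)*(b - 4)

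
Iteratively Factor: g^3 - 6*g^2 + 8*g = (g)*(g^2 - 6*g + 8) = g*(g - 4)*(g - 2)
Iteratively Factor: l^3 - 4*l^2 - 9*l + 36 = (l + 3)*(l^2 - 7*l + 12) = (l - 3)*(l + 3)*(l - 4)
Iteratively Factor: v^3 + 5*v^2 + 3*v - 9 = (v - 1)*(v^2 + 6*v + 9) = (v - 1)*(v + 3)*(v + 3)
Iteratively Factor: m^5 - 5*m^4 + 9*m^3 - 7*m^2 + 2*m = (m - 1)*(m^4 - 4*m^3 + 5*m^2 - 2*m) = (m - 1)^2*(m^3 - 3*m^2 + 2*m) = (m - 2)*(m - 1)^2*(m^2 - m) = m*(m - 2)*(m - 1)^2*(m - 1)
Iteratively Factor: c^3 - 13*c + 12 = (c - 3)*(c^2 + 3*c - 4) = (c - 3)*(c + 4)*(c - 1)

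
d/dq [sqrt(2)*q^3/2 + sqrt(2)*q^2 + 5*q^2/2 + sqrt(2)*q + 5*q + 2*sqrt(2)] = 3*sqrt(2)*q^2/2 + 2*sqrt(2)*q + 5*q + sqrt(2) + 5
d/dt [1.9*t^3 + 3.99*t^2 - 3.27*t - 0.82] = 5.7*t^2 + 7.98*t - 3.27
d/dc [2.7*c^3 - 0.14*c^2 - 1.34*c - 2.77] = 8.1*c^2 - 0.28*c - 1.34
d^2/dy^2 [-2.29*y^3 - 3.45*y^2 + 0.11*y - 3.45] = -13.74*y - 6.9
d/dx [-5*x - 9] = -5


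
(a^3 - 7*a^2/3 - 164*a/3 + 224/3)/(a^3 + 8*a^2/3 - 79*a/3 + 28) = (a - 8)/(a - 3)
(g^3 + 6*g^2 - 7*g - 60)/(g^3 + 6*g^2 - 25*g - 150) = (g^2 + g - 12)/(g^2 + g - 30)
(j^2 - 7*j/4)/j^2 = (j - 7/4)/j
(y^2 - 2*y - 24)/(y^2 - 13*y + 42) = (y + 4)/(y - 7)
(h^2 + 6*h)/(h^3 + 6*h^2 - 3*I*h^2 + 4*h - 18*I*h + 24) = h/(h^2 - 3*I*h + 4)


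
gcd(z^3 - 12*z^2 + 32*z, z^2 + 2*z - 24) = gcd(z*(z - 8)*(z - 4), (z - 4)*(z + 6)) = z - 4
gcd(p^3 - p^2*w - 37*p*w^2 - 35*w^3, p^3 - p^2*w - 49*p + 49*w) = 1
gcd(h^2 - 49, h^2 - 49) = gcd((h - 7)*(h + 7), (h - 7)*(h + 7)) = h^2 - 49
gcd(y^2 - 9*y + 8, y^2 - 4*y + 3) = y - 1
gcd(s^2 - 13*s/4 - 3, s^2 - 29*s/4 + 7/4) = 1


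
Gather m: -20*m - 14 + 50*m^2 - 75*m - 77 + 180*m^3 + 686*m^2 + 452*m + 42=180*m^3 + 736*m^2 + 357*m - 49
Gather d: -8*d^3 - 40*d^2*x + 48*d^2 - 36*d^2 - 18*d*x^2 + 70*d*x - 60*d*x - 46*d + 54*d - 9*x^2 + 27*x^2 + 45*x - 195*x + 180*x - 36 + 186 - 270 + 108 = -8*d^3 + d^2*(12 - 40*x) + d*(-18*x^2 + 10*x + 8) + 18*x^2 + 30*x - 12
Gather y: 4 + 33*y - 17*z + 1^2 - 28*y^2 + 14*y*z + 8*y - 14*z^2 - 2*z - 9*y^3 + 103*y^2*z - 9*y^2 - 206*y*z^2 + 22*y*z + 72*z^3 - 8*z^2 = -9*y^3 + y^2*(103*z - 37) + y*(-206*z^2 + 36*z + 41) + 72*z^3 - 22*z^2 - 19*z + 5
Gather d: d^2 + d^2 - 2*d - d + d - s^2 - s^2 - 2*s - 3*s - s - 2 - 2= 2*d^2 - 2*d - 2*s^2 - 6*s - 4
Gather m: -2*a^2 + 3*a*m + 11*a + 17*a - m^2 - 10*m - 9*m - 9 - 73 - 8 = -2*a^2 + 28*a - m^2 + m*(3*a - 19) - 90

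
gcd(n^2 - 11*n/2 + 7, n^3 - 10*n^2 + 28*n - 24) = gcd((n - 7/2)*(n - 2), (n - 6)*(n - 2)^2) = n - 2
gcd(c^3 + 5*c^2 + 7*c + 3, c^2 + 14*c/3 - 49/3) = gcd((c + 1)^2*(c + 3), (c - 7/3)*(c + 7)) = 1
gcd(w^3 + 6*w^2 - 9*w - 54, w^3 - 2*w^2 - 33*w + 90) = w^2 + 3*w - 18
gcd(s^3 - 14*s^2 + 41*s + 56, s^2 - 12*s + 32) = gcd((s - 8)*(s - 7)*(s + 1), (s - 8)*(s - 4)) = s - 8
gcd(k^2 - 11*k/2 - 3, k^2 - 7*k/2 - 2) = k + 1/2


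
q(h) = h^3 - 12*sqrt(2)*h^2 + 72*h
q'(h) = 3*h^2 - 24*sqrt(2)*h + 72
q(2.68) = 90.32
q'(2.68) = 2.58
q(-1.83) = -194.72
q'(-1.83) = 144.16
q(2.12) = 85.90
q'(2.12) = 13.53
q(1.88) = 82.02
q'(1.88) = 18.79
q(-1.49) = -148.26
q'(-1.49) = 129.23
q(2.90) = 90.47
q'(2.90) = -1.20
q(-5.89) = -1217.16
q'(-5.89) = 375.99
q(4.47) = 72.07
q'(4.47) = -19.77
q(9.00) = 2.38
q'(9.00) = 9.53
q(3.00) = 90.26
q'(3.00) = -2.82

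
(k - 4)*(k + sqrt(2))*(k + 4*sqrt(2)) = k^3 - 4*k^2 + 5*sqrt(2)*k^2 - 20*sqrt(2)*k + 8*k - 32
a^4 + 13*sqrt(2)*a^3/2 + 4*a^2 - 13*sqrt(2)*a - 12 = (a - sqrt(2))*(a + sqrt(2)/2)*(a + sqrt(2))*(a + 6*sqrt(2))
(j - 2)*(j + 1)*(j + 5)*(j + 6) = j^4 + 10*j^3 + 17*j^2 - 52*j - 60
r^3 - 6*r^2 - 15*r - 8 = (r - 8)*(r + 1)^2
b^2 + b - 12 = (b - 3)*(b + 4)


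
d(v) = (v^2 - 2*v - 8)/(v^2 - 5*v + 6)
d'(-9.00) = -0.03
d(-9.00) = 0.69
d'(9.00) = -0.02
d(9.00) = 1.31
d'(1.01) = -6.90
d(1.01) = -4.57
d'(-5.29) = -0.08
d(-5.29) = 0.51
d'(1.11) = -8.70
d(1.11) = -5.34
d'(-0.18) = -1.19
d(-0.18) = -1.10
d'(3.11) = 406.73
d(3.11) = -37.25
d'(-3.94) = -0.12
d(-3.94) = 0.37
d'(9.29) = -0.02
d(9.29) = 1.30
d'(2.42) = -30.49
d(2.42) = 28.67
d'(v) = (5 - 2*v)*(v^2 - 2*v - 8)/(v^2 - 5*v + 6)^2 + (2*v - 2)/(v^2 - 5*v + 6) = (-3*v^2 + 28*v - 52)/(v^4 - 10*v^3 + 37*v^2 - 60*v + 36)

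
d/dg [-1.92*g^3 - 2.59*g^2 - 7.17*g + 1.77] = -5.76*g^2 - 5.18*g - 7.17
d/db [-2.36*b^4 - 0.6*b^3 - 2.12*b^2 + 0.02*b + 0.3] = -9.44*b^3 - 1.8*b^2 - 4.24*b + 0.02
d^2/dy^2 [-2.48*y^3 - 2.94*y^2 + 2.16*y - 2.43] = -14.88*y - 5.88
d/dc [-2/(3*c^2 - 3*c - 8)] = 6*(2*c - 1)/(-3*c^2 + 3*c + 8)^2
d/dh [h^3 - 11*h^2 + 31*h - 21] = 3*h^2 - 22*h + 31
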